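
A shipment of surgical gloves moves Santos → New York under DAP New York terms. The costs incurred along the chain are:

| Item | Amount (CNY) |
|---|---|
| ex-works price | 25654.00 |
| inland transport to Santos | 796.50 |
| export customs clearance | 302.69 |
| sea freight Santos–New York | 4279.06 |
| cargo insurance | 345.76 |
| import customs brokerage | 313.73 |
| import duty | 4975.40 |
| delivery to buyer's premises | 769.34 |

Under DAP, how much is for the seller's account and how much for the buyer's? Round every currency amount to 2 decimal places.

Seller: CNY 32147.35; buyer: CNY 5289.13

DAP: the seller bears all costs to the named destination except import duty and clearance.
Seller's account: goods 25654.00 + inland to port 796.50 + export clearance 302.69 + freight 4279.06 + insurance 345.76 + delivery 769.34 = 32147.35
Buyer's account: brokerage 313.73 + duty 4975.40 = 5289.13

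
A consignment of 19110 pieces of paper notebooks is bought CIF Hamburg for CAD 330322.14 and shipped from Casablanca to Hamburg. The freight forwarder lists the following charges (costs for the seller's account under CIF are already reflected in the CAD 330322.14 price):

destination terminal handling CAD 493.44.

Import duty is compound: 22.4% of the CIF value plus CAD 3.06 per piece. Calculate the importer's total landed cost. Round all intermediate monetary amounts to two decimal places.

CIF: the seller pays costs through ocean freight and marine insurance to the destination port.
The CIF price already equals the CIF value: 330322.14
Ad valorem component: 330322.14 × 22.4% = 73992.16
Specific component: 19110 × 3.06 = 58476.60
Import duty = 73992.16 + 58476.60 = 132468.76
Buyer bears: destination terminal 493.44 + duty 132468.76 = 132962.20
Landed cost = invoice 330322.14 + 132962.20 = 463284.34

Total landed cost: CAD 463284.34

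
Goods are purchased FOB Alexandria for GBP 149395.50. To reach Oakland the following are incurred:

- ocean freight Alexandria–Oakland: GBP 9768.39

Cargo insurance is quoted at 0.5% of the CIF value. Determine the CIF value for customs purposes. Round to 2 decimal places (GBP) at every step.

CIF value: GBP 159963.71

Let C be the CIF value. C = FOB price + freight + 0.5% × C
C − 0.5% × C = 149395.50 + 9768.39
0.995 × C = 159163.89
C = 159163.89 / 0.995 = 159963.71
Insurance premium = 0.5% × 159963.71 = 799.82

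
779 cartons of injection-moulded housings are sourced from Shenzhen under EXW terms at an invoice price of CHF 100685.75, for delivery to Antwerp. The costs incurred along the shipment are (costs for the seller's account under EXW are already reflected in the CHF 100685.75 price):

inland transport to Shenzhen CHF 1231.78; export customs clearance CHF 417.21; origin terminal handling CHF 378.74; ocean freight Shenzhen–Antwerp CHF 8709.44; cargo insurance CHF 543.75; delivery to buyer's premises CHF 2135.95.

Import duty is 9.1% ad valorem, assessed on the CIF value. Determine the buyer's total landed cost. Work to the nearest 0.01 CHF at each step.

Total landed cost: CHF 124291.59

EXW: the seller makes goods available at their premises; the buyer bears all onward costs.
CIF value = EXW price + inland to port + export clearance + origin terminal + freight + insurance = 100685.75 + 1231.78 + 417.21 + 378.74 + 8709.44 + 543.75 = 111966.67
Import duty = 111966.67 × 9.1% = 10188.97
Buyer bears: inland to port 1231.78 + export clearance 417.21 + origin terminal 378.74 + freight 8709.44 + insurance 543.75 + delivery 2135.95 + duty 10188.97 = 23605.84
Landed cost = invoice 100685.75 + 23605.84 = 124291.59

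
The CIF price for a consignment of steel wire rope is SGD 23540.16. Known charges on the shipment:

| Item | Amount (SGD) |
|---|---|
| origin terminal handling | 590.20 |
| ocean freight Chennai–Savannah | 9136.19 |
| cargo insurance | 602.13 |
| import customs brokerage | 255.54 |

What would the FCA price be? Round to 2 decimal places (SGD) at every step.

Not relevant to the conversion: brokerage — on the buyer under both terms; not part of either seller's price.
From CIF to FCA, the seller no longer bears: origin terminal, freight, insurance.
FCA price = 23540.16 − 590.20 − 9136.19 − 602.13 = 13211.64

FCA price: SGD 13211.64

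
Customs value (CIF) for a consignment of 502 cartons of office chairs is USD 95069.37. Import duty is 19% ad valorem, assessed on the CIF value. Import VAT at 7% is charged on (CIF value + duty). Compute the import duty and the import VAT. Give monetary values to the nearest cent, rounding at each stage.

Import duty = 95069.37 × 19% = 18063.18
VAT base = CIF + duty = 95069.37 + 18063.18 = 113132.55
Import VAT = 113132.55 × 7% = 7919.28

Import duty: USD 18063.18; import VAT: USD 7919.28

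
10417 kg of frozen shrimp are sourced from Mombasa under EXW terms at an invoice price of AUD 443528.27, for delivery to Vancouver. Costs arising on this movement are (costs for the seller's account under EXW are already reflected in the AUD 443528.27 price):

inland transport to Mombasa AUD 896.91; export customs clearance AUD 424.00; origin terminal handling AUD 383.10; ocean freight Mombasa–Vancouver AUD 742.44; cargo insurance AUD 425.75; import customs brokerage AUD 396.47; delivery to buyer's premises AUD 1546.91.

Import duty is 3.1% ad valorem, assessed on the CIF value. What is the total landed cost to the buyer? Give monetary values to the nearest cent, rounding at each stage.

Total landed cost: AUD 462182.26

EXW: the seller makes goods available at their premises; the buyer bears all onward costs.
CIF value = EXW price + inland to port + export clearance + origin terminal + freight + insurance = 443528.27 + 896.91 + 424.00 + 383.10 + 742.44 + 425.75 = 446400.47
Import duty = 446400.47 × 3.1% = 13838.41
Buyer bears: inland to port 896.91 + export clearance 424.00 + origin terminal 383.10 + freight 742.44 + insurance 425.75 + brokerage 396.47 + delivery 1546.91 + duty 13838.41 = 18653.99
Landed cost = invoice 443528.27 + 18653.99 = 462182.26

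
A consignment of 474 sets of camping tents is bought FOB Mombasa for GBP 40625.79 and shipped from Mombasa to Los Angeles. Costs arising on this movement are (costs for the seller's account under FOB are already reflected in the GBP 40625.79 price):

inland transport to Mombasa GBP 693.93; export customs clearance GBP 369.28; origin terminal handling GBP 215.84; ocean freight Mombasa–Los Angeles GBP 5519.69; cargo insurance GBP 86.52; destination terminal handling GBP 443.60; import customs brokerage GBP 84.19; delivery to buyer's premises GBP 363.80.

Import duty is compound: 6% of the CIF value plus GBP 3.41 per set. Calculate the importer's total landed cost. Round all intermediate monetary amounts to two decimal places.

Total landed cost: GBP 51513.85

FOB: the seller bears costs until goods are on board at the origin port; the buyer bears freight, insurance and all costs thereafter.
Already in the invoice (seller's account under FOB): inland to port, export clearance, origin terminal — exclude.
CIF value = FOB price + freight + insurance = 40625.79 + 5519.69 + 86.52 = 46232.00
Ad valorem component: 46232.00 × 6% = 2773.92
Specific component: 474 × 3.41 = 1616.34
Import duty = 2773.92 + 1616.34 = 4390.26
Buyer bears: freight 5519.69 + insurance 86.52 + destination terminal 443.60 + brokerage 84.19 + delivery 363.80 + duty 4390.26 = 10888.06
Landed cost = invoice 40625.79 + 10888.06 = 51513.85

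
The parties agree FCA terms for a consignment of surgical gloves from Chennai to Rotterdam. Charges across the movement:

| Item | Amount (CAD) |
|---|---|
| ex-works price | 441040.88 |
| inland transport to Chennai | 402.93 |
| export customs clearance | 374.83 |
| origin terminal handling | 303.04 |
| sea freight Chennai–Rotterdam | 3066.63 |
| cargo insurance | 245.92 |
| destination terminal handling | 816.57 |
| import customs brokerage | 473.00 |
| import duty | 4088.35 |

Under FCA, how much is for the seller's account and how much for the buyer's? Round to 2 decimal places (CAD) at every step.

Seller: CAD 441818.64; buyer: CAD 8993.51

FCA: the seller delivers export-cleared goods to the carrier; the buyer bears costs from that point.
Seller's account: goods 441040.88 + inland to port 402.93 + export clearance 374.83 = 441818.64
Buyer's account: origin terminal 303.04 + freight 3066.63 + insurance 245.92 + destination terminal 816.57 + brokerage 473.00 + duty 4088.35 = 8993.51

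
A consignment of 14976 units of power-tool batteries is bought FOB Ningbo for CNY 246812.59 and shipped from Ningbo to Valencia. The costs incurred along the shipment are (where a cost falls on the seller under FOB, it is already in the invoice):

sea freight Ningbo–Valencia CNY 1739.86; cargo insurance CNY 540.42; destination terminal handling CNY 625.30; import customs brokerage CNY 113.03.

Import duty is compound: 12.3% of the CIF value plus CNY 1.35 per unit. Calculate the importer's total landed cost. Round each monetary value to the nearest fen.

FOB: the seller bears costs until goods are on board at the origin port; the buyer bears freight, insurance and all costs thereafter.
CIF value = FOB price + freight + insurance = 246812.59 + 1739.86 + 540.42 = 249092.87
Ad valorem component: 249092.87 × 12.3% = 30638.42
Specific component: 14976 × 1.35 = 20217.60
Import duty = 30638.42 + 20217.60 = 50856.02
Buyer bears: freight 1739.86 + insurance 540.42 + destination terminal 625.30 + brokerage 113.03 + duty 50856.02 = 53874.63
Landed cost = invoice 246812.59 + 53874.63 = 300687.22

Total landed cost: CNY 300687.22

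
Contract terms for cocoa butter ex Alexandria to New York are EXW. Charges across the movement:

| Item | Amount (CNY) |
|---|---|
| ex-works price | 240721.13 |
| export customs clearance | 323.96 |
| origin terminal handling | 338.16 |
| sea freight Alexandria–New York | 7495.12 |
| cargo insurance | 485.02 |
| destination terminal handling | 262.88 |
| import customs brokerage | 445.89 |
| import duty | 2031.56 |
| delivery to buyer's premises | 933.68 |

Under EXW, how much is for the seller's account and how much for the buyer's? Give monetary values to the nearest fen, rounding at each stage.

Seller: CNY 240721.13; buyer: CNY 12316.27

EXW: the seller makes goods available at their premises; the buyer bears all onward costs.
Seller's account: goods 240721.13 = 240721.13
Buyer's account: export clearance 323.96 + origin terminal 338.16 + freight 7495.12 + insurance 485.02 + destination terminal 262.88 + brokerage 445.89 + duty 2031.56 + delivery 933.68 = 12316.27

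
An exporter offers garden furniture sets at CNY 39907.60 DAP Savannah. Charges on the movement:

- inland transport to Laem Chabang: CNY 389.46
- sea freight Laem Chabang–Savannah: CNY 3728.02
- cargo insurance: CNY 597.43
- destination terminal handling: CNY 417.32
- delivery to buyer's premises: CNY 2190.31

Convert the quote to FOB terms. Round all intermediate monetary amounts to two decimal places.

FOB price: CNY 32974.52

Not relevant to the conversion: inland to port — on the seller under both DAP and FOB; already in the DAP price and stays in the FOB price.
From DAP to FOB, the seller no longer bears: freight, insurance, destination terminal, delivery.
FOB price = 39907.60 − 3728.02 − 597.43 − 417.32 − 2190.31 = 32974.52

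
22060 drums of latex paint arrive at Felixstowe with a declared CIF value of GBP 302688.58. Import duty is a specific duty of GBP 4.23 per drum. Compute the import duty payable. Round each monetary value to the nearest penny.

Import duty = 22060 × 4.23 = 93313.80

Import duty: GBP 93313.80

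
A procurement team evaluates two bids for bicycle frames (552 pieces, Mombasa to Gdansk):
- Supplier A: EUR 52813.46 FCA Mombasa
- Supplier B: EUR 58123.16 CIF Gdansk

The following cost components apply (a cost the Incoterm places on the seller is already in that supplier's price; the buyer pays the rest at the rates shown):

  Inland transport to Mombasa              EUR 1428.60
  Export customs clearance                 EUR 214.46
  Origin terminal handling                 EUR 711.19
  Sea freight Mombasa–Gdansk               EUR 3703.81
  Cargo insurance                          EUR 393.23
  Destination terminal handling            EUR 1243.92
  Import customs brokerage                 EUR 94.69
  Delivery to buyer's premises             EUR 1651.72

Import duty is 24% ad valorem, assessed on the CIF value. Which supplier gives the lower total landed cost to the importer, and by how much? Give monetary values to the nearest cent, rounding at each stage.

Supplier A (FCA):
CIF value = FCA price + origin terminal + freight + insurance = 52813.46 + 711.19 + 3703.81 + 393.23 = 57621.69
Import duty = 57621.69 × 24% = 13829.21
Buyer bears (A): 711.19 + 3703.81 + 393.23 + 1243.92 + 94.69 + 1651.72 = 7798.56
Landed cost (A) = invoice 52813.46 + 7798.56 + duty 13829.21 = 74441.23
Supplier B (CIF):
The CIF price already equals the CIF value: 58123.16
Import duty = 58123.16 × 24% = 13949.56
Buyer bears (B): 1243.92 + 94.69 + 1651.72 = 2990.33
Landed cost (B) = invoice 58123.16 + 2990.33 + duty 13949.56 = 75063.05
Difference = |74441.23 − 75063.05| = 621.82

Supplier A is cheaper by EUR 621.82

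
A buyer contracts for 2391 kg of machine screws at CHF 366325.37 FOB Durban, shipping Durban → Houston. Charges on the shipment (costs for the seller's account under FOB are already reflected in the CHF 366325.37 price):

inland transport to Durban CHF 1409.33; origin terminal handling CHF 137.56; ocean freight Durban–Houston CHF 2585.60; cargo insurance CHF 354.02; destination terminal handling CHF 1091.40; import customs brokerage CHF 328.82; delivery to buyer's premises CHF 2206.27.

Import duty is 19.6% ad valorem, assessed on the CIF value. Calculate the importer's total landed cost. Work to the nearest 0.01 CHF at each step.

Total landed cost: CHF 445267.42

FOB: the seller bears costs until goods are on board at the origin port; the buyer bears freight, insurance and all costs thereafter.
Already in the invoice (seller's account under FOB): inland to port, origin terminal — exclude.
CIF value = FOB price + freight + insurance = 366325.37 + 2585.60 + 354.02 = 369264.99
Import duty = 369264.99 × 19.6% = 72375.94
Buyer bears: freight 2585.60 + insurance 354.02 + destination terminal 1091.40 + brokerage 328.82 + delivery 2206.27 + duty 72375.94 = 78942.05
Landed cost = invoice 366325.37 + 78942.05 = 445267.42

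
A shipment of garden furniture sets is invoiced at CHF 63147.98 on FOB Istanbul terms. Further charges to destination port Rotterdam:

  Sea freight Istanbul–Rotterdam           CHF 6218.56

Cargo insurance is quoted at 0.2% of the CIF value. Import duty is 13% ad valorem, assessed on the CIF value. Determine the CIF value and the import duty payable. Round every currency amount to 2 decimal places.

Let C be the CIF value. C = FOB price + freight + 0.2% × C
C − 0.2% × C = 63147.98 + 6218.56
0.998 × C = 69366.54
C = 69366.54 / 0.998 = 69505.55
Insurance premium = 0.2% × 69505.55 = 139.01
Import duty = 69505.55 × 13% = 9035.72

CIF value: CHF 69505.55; import duty: CHF 9035.72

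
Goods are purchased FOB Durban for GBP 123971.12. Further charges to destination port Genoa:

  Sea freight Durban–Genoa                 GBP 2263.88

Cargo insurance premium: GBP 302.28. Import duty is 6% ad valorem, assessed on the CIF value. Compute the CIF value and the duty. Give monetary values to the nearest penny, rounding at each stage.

CIF = FOB price + freight + insurance
CIF = 123971.12 + 2263.88 + 302.28 = 126537.28
Import duty = 126537.28 × 6% = 7592.24

CIF value: GBP 126537.28; import duty: GBP 7592.24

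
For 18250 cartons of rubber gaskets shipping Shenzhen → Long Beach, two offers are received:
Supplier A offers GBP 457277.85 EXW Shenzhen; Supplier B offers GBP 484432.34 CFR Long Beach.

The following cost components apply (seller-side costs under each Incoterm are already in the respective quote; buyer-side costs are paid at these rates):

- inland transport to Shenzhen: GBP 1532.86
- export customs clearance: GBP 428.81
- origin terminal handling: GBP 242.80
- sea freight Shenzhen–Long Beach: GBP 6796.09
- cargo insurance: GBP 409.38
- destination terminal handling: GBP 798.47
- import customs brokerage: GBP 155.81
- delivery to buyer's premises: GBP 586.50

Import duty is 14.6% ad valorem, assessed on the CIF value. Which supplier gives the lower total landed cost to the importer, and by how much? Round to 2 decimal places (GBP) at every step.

Supplier A (EXW):
CIF value = EXW price + inland to port + export clearance + origin terminal + freight + insurance = 457277.85 + 1532.86 + 428.81 + 242.80 + 6796.09 + 409.38 = 466687.79
Import duty = 466687.79 × 14.6% = 68136.42
Buyer bears (A): 1532.86 + 428.81 + 242.80 + 6796.09 + 409.38 + 798.47 + 155.81 + 586.50 = 10950.72
Landed cost (A) = invoice 457277.85 + 10950.72 + duty 68136.42 = 536364.99
Supplier B (CFR):
CIF value = CFR price + insurance = 484432.34 + 409.38 = 484841.72
Import duty = 484841.72 × 14.6% = 70786.89
Buyer bears (B): 409.38 + 798.47 + 155.81 + 586.50 = 1950.16
Landed cost (B) = invoice 484432.34 + 1950.16 + duty 70786.89 = 557169.39
Difference = |536364.99 − 557169.39| = 20804.40

Supplier A is cheaper by GBP 20804.40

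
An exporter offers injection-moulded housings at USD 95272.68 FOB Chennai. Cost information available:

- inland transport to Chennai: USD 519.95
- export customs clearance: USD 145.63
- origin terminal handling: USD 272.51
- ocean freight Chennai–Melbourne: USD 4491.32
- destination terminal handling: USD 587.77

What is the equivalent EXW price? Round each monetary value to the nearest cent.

Not relevant to the conversion: destination terminal, freight — on the buyer under both terms; not part of either seller's price.
From FOB to EXW, the seller no longer bears: inland to port, export clearance, origin terminal.
EXW price = 95272.68 − 519.95 − 145.63 − 272.51 = 94334.59

EXW price: USD 94334.59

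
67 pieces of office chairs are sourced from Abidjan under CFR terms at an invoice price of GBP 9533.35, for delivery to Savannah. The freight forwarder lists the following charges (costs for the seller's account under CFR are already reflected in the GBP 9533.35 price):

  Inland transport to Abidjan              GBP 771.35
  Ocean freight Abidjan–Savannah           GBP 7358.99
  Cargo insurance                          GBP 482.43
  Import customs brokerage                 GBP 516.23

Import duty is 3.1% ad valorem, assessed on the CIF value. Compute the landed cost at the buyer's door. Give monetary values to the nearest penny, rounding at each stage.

CFR: the seller pays costs through ocean freight to the destination port, but not insurance.
Already in the invoice (seller's account under CFR): inland to port, freight — exclude.
CIF value = CFR price + insurance = 9533.35 + 482.43 = 10015.78
Import duty = 10015.78 × 3.1% = 310.49
Buyer bears: insurance 482.43 + brokerage 516.23 + duty 310.49 = 1309.15
Landed cost = invoice 9533.35 + 1309.15 = 10842.50

Total landed cost: GBP 10842.50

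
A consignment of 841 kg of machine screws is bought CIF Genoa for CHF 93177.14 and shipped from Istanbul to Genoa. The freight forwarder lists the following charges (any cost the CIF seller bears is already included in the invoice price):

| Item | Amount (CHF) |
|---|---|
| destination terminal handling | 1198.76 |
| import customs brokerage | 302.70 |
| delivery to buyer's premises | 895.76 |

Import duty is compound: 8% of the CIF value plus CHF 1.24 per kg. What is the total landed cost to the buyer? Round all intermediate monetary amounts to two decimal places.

Total landed cost: CHF 104071.37

CIF: the seller pays costs through ocean freight and marine insurance to the destination port.
The CIF price already equals the CIF value: 93177.14
Ad valorem component: 93177.14 × 8% = 7454.17
Specific component: 841 × 1.24 = 1042.84
Import duty = 7454.17 + 1042.84 = 8497.01
Buyer bears: destination terminal 1198.76 + brokerage 302.70 + delivery 895.76 + duty 8497.01 = 10894.23
Landed cost = invoice 93177.14 + 10894.23 = 104071.37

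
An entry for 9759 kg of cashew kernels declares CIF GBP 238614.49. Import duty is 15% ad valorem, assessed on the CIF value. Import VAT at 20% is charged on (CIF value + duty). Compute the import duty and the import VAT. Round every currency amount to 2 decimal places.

Import duty: GBP 35792.17; import VAT: GBP 54881.33

Import duty = 238614.49 × 15% = 35792.17
VAT base = CIF + duty = 238614.49 + 35792.17 = 274406.66
Import VAT = 274406.66 × 20% = 54881.33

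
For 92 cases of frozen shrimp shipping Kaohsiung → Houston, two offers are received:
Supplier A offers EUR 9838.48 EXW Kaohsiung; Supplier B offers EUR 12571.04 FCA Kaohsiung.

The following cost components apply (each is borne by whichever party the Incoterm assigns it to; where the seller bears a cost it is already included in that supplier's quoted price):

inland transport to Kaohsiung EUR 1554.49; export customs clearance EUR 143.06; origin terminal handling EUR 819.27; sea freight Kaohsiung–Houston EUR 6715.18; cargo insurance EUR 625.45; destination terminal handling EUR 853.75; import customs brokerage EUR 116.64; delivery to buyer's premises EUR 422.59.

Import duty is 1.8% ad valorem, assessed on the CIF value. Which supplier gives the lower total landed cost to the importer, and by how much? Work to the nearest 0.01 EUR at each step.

Supplier A (EXW):
CIF value = EXW price + inland to port + export clearance + origin terminal + freight + insurance = 9838.48 + 1554.49 + 143.06 + 819.27 + 6715.18 + 625.45 = 19695.93
Import duty = 19695.93 × 1.8% = 354.53
Buyer bears (A): 1554.49 + 143.06 + 819.27 + 6715.18 + 625.45 + 853.75 + 116.64 + 422.59 = 11250.43
Landed cost (A) = invoice 9838.48 + 11250.43 + duty 354.53 = 21443.44
Supplier B (FCA):
CIF value = FCA price + origin terminal + freight + insurance = 12571.04 + 819.27 + 6715.18 + 625.45 = 20730.94
Import duty = 20730.94 × 1.8% = 373.16
Buyer bears (B): 819.27 + 6715.18 + 625.45 + 853.75 + 116.64 + 422.59 = 9552.88
Landed cost (B) = invoice 12571.04 + 9552.88 + duty 373.16 = 22497.08
Difference = |21443.44 − 22497.08| = 1053.64

Supplier A is cheaper by EUR 1053.64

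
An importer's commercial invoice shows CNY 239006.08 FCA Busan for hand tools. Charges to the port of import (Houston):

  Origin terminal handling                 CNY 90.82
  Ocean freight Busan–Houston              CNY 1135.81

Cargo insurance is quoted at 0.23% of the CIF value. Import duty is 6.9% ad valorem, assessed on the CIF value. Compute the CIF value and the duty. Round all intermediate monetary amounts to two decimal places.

CIF value: CNY 240786.52; import duty: CNY 16614.27

Let C be the CIF value. C = FCA price + pre-shipment costs + freight + 0.23% × C
C − 0.23% × C = 239006.08 + 90.82 + 1135.81
0.9977 × C = 240232.71
C = 240232.71 / 0.9977 = 240786.52
Insurance premium = 0.23% × 240786.52 = 553.81
Import duty = 240786.52 × 6.9% = 16614.27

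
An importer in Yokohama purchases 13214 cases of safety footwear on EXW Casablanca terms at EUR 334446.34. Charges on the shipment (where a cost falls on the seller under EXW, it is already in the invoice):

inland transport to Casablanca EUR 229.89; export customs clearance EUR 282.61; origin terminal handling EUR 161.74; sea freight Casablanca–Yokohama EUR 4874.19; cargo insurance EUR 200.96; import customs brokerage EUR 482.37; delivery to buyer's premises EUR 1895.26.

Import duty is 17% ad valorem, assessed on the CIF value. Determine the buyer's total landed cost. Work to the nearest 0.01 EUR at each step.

Total landed cost: EUR 400406.63

EXW: the seller makes goods available at their premises; the buyer bears all onward costs.
CIF value = EXW price + inland to port + export clearance + origin terminal + freight + insurance = 334446.34 + 229.89 + 282.61 + 161.74 + 4874.19 + 200.96 = 340195.73
Import duty = 340195.73 × 17% = 57833.27
Buyer bears: inland to port 229.89 + export clearance 282.61 + origin terminal 161.74 + freight 4874.19 + insurance 200.96 + brokerage 482.37 + delivery 1895.26 + duty 57833.27 = 65960.29
Landed cost = invoice 334446.34 + 65960.29 = 400406.63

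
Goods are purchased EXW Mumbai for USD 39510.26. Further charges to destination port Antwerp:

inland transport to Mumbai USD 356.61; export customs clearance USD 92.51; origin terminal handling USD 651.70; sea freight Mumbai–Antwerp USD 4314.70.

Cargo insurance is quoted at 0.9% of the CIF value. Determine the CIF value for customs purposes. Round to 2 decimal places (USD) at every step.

Let C be the CIF value. C = EXW price + pre-shipment costs + freight + 0.9% × C
C − 0.9% × C = 39510.26 + 356.61 + 92.51 + 651.70 + 4314.70
0.991 × C = 44925.78
C = 44925.78 / 0.991 = 45333.78
Insurance premium = 0.9% × 45333.78 = 408.00

CIF value: USD 45333.78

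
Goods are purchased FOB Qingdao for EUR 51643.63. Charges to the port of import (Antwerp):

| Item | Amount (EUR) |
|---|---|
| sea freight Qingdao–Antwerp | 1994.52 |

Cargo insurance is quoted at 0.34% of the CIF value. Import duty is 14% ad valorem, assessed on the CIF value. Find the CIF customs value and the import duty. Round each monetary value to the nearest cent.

CIF value: EUR 53821.14; import duty: EUR 7534.96

Let C be the CIF value. C = FOB price + freight + 0.34% × C
C − 0.34% × C = 51643.63 + 1994.52
0.9966 × C = 53638.15
C = 53638.15 / 0.9966 = 53821.14
Insurance premium = 0.34% × 53821.14 = 182.99
Import duty = 53821.14 × 14% = 7534.96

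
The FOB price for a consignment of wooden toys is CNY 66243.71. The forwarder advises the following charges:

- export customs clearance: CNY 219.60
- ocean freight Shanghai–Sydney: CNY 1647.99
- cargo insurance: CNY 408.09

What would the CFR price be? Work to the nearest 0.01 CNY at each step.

CFR price: CNY 67891.70

Not relevant to the conversion: export clearance — on the seller under both FOB and CFR; already in the FOB price and stays in the CFR price. insurance — on the buyer under both terms; not part of either seller's price.
From FOB to CFR, the seller additionally bears: freight.
CFR price = 66243.71 + 1647.99 = 67891.70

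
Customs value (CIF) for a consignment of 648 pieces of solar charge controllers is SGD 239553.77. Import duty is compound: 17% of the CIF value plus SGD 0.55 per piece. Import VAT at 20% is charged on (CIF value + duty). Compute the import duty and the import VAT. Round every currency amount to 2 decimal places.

Ad valorem component: 239553.77 × 17% = 40724.14
Specific component: 648 × 0.55 = 356.40
Import duty = 40724.14 + 356.40 = 41080.54
VAT base = CIF + duty = 239553.77 + 41080.54 = 280634.31
Import VAT = 280634.31 × 20% = 56126.86

Import duty: SGD 41080.54; import VAT: SGD 56126.86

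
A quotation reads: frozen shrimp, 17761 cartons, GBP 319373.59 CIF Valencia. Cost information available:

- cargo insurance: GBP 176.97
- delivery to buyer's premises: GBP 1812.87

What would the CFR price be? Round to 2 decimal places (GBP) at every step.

CFR price: GBP 319196.62

Not relevant to the conversion: delivery — on the buyer under both terms; not part of either seller's price.
From CIF to CFR, the seller no longer bears: insurance.
CFR price = 319373.59 − 176.97 = 319196.62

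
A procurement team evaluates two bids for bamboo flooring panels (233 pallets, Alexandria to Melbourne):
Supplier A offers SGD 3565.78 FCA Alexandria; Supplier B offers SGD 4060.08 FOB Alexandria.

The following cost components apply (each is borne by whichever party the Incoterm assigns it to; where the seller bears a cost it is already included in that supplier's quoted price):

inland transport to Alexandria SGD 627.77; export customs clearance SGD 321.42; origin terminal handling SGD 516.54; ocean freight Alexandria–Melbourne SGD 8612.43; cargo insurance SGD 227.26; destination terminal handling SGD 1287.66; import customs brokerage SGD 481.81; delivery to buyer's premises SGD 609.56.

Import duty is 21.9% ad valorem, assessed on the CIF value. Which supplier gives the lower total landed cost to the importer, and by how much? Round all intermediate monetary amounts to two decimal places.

Supplier B is cheaper by SGD 27.11

Supplier A (FCA):
CIF value = FCA price + origin terminal + freight + insurance = 3565.78 + 516.54 + 8612.43 + 227.26 = 12922.01
Import duty = 12922.01 × 21.9% = 2829.92
Buyer bears (A): 516.54 + 8612.43 + 227.26 + 1287.66 + 481.81 + 609.56 = 11735.26
Landed cost (A) = invoice 3565.78 + 11735.26 + duty 2829.92 = 18130.96
Supplier B (FOB):
CIF value = FOB price + freight + insurance = 4060.08 + 8612.43 + 227.26 = 12899.77
Import duty = 12899.77 × 21.9% = 2825.05
Buyer bears (B): 8612.43 + 227.26 + 1287.66 + 481.81 + 609.56 = 11218.72
Landed cost (B) = invoice 4060.08 + 11218.72 + duty 2825.05 = 18103.85
Difference = |18130.96 − 18103.85| = 27.11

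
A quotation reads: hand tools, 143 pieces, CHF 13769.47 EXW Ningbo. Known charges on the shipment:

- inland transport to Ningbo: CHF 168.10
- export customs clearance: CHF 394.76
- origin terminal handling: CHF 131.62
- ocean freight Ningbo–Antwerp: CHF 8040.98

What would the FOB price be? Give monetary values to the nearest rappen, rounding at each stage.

Not relevant to the conversion: freight — on the buyer under both terms; not part of either seller's price.
From EXW to FOB, the seller additionally bears: inland to port, export clearance, origin terminal.
FOB price = 13769.47 + 168.10 + 394.76 + 131.62 = 14463.95

FOB price: CHF 14463.95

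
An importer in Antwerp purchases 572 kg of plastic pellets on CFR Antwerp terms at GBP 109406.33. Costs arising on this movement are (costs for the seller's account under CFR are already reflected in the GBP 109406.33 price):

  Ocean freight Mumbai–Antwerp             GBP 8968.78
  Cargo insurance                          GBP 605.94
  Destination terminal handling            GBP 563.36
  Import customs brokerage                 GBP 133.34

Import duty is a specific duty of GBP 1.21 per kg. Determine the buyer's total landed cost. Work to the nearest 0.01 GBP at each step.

CFR: the seller pays costs through ocean freight to the destination port, but not insurance.
Already in the invoice (seller's account under CFR): freight — exclude.
CIF value = CFR price + insurance = 109406.33 + 605.94 = 110012.27
Import duty = 572 × 1.21 = 692.12
Buyer bears: insurance 605.94 + destination terminal 563.36 + brokerage 133.34 + duty 692.12 = 1994.76
Landed cost = invoice 109406.33 + 1994.76 = 111401.09

Total landed cost: GBP 111401.09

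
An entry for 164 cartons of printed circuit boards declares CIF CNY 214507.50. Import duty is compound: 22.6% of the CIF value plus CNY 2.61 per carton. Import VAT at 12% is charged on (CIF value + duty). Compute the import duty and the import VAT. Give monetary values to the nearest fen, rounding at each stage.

Import duty: CNY 48906.74; import VAT: CNY 31609.71

Ad valorem component: 214507.50 × 22.6% = 48478.70
Specific component: 164 × 2.61 = 428.04
Import duty = 48478.70 + 428.04 = 48906.74
VAT base = CIF + duty = 214507.50 + 48906.74 = 263414.24
Import VAT = 263414.24 × 12% = 31609.71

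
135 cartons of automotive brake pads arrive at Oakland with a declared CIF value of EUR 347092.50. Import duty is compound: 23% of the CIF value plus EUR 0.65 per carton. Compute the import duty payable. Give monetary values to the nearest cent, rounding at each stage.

Import duty: EUR 79919.03

Ad valorem component: 347092.50 × 23% = 79831.28
Specific component: 135 × 0.65 = 87.75
Import duty = 79831.28 + 87.75 = 79919.03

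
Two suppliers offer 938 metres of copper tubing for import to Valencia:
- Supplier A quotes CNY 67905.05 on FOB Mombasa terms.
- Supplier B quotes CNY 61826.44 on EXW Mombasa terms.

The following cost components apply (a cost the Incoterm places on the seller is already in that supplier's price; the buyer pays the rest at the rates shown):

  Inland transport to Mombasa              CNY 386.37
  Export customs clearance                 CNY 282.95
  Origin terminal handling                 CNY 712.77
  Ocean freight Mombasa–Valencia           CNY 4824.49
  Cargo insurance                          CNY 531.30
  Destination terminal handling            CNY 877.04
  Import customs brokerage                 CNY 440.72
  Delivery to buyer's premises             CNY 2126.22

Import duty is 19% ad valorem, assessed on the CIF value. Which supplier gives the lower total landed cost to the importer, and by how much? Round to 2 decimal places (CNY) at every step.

Supplier A (FOB):
CIF value = FOB price + freight + insurance = 67905.05 + 4824.49 + 531.30 = 73260.84
Import duty = 73260.84 × 19% = 13919.56
Buyer bears (A): 4824.49 + 531.30 + 877.04 + 440.72 + 2126.22 = 8799.77
Landed cost (A) = invoice 67905.05 + 8799.77 + duty 13919.56 = 90624.38
Supplier B (EXW):
CIF value = EXW price + inland to port + export clearance + origin terminal + freight + insurance = 61826.44 + 386.37 + 282.95 + 712.77 + 4824.49 + 531.30 = 68564.32
Import duty = 68564.32 × 19% = 13027.22
Buyer bears (B): 386.37 + 282.95 + 712.77 + 4824.49 + 531.30 + 877.04 + 440.72 + 2126.22 = 10181.86
Landed cost (B) = invoice 61826.44 + 10181.86 + duty 13027.22 = 85035.52
Difference = |90624.38 − 85035.52| = 5588.86

Supplier B is cheaper by CNY 5588.86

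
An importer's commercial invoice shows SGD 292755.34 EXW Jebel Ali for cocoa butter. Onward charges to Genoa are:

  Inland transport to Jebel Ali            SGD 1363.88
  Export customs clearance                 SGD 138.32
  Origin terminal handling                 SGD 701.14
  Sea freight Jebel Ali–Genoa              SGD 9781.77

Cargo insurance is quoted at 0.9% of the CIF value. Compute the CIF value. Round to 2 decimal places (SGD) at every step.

CIF value: SGD 307508.02

Let C be the CIF value. C = EXW price + pre-shipment costs + freight + 0.9% × C
C − 0.9% × C = 292755.34 + 1363.88 + 138.32 + 701.14 + 9781.77
0.991 × C = 304740.45
C = 304740.45 / 0.991 = 307508.02
Insurance premium = 0.9% × 307508.02 = 2767.57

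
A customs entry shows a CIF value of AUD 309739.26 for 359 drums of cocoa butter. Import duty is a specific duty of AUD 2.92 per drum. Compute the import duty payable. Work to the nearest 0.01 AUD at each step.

Import duty: AUD 1048.28

Import duty = 359 × 2.92 = 1048.28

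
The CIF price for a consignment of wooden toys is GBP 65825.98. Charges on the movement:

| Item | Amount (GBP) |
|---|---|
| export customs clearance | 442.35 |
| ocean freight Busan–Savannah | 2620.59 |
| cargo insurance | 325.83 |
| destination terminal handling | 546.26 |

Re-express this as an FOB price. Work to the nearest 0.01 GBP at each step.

Not relevant to the conversion: export clearance — on the seller under both CIF and FOB; already in the CIF price and stays in the FOB price. destination terminal — on the buyer under both terms; not part of either seller's price.
From CIF to FOB, the seller no longer bears: freight, insurance.
FOB price = 65825.98 − 2620.59 − 325.83 = 62879.56

FOB price: GBP 62879.56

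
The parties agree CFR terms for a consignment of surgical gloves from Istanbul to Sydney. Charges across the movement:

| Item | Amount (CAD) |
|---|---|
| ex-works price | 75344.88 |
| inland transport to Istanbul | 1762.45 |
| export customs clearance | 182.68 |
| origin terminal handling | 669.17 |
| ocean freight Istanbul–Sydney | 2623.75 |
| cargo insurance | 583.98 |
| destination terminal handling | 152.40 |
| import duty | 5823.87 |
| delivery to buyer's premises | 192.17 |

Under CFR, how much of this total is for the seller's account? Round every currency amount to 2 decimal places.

CFR: the seller pays costs through ocean freight to the destination port, but not insurance.
Seller's account: goods 75344.88 + inland to port 1762.45 + export clearance 182.68 + origin terminal 669.17 + freight 2623.75 = 80582.93
Buyer's account: insurance 583.98 + destination terminal 152.40 + duty 5823.87 + delivery 192.17 = 6752.42

Seller's account: CAD 80582.93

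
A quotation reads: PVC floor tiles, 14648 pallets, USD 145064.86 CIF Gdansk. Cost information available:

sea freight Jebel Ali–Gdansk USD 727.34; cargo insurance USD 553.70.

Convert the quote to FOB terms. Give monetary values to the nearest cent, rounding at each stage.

FOB price: USD 143783.82

From CIF to FOB, the seller no longer bears: freight, insurance.
FOB price = 145064.86 − 727.34 − 553.70 = 143783.82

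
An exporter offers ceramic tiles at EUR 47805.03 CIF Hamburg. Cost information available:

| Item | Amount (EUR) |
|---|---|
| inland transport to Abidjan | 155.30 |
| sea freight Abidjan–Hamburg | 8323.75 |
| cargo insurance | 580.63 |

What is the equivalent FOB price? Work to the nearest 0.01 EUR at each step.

Not relevant to the conversion: inland to port — on the seller under both CIF and FOB; already in the CIF price and stays in the FOB price.
From CIF to FOB, the seller no longer bears: freight, insurance.
FOB price = 47805.03 − 8323.75 − 580.63 = 38900.65

FOB price: EUR 38900.65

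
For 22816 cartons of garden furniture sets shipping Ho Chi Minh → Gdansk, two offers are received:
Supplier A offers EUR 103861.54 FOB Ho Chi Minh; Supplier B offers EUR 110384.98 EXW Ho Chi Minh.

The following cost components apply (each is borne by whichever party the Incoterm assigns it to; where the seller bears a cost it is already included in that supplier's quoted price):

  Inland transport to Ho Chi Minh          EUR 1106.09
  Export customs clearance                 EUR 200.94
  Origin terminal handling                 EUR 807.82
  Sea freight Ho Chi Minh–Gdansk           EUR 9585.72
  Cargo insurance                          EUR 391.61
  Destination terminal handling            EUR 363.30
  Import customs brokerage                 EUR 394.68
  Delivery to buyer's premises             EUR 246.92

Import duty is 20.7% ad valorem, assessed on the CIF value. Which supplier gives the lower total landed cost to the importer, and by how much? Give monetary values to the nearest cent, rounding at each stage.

Supplier A is cheaper by EUR 10426.41

Supplier A (FOB):
CIF value = FOB price + freight + insurance = 103861.54 + 9585.72 + 391.61 = 113838.87
Import duty = 113838.87 × 20.7% = 23564.65
Buyer bears (A): 9585.72 + 391.61 + 363.30 + 394.68 + 246.92 = 10982.23
Landed cost (A) = invoice 103861.54 + 10982.23 + duty 23564.65 = 138408.42
Supplier B (EXW):
CIF value = EXW price + inland to port + export clearance + origin terminal + freight + insurance = 110384.98 + 1106.09 + 200.94 + 807.82 + 9585.72 + 391.61 = 122477.16
Import duty = 122477.16 × 20.7% = 25352.77
Buyer bears (B): 1106.09 + 200.94 + 807.82 + 9585.72 + 391.61 + 363.30 + 394.68 + 246.92 = 13097.08
Landed cost (B) = invoice 110384.98 + 13097.08 + duty 25352.77 = 148834.83
Difference = |138408.42 − 148834.83| = 10426.41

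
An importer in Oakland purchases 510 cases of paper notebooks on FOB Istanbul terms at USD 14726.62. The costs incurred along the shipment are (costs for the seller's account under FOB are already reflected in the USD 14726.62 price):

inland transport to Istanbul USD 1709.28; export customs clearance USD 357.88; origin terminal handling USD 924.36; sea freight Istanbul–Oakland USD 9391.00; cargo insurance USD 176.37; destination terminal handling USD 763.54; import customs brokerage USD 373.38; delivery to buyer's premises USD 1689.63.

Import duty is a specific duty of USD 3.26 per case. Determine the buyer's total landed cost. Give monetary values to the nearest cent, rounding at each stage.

FOB: the seller bears costs until goods are on board at the origin port; the buyer bears freight, insurance and all costs thereafter.
Already in the invoice (seller's account under FOB): inland to port, export clearance, origin terminal — exclude.
CIF value = FOB price + freight + insurance = 14726.62 + 9391.00 + 176.37 = 24293.99
Import duty = 510 × 3.26 = 1662.60
Buyer bears: freight 9391.00 + insurance 176.37 + destination terminal 763.54 + brokerage 373.38 + delivery 1689.63 + duty 1662.60 = 14056.52
Landed cost = invoice 14726.62 + 14056.52 = 28783.14

Total landed cost: USD 28783.14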